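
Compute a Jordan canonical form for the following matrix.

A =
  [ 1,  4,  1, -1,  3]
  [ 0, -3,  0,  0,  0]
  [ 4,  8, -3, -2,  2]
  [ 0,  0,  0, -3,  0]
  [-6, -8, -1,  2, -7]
J_3(-3) ⊕ J_1(-3) ⊕ J_1(-3)

The characteristic polynomial is
  det(x·I − A) = x^5 + 15*x^4 + 90*x^3 + 270*x^2 + 405*x + 243 = (x + 3)^5

Eigenvalues and multiplicities (the geometric multiplicity of λ is n − rank(A − λI), which equals the number of Jordan blocks for λ):
  λ = -3: algebraic multiplicity = 5, geometric multiplicity = 3

Determining the block sizes for each eigenvalue:
  λ = -3: with am = 5 and gm = 3, the partition is not yet determined (e.g. several partitions of 5 into 3 parts exist). Let N = A − (-3)·I. Computing rank(N^1) = 2, rank(N^2) = 1, rank(N^3) = 0; the number of blocks of size ≥ j is rank(N^{j−1}) − rank(N^j), giving [3, 1, 1]. So we have 1 block(s) of size 3, 2 block(s) of size 1 → block sizes [3, 1, 1]

Assembling the blocks gives a Jordan form
J =
  [-3,  1,  0,  0,  0]
  [ 0, -3,  1,  0,  0]
  [ 0,  0, -3,  0,  0]
  [ 0,  0,  0, -3,  0]
  [ 0,  0,  0,  0, -3]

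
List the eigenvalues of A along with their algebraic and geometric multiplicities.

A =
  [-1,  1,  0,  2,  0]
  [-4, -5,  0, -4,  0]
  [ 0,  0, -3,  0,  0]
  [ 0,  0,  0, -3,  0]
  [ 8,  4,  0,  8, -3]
λ = -3: alg = 5, geom = 4

Step 1 — factor the characteristic polynomial to read off the algebraic multiplicities:
  χ_A(x) = (x + 3)^5

Step 2 — compute geometric multiplicities via the rank-nullity identity g(λ) = n − rank(A − λI):
  rank(A − (-3)·I) = 1, so dim ker(A − (-3)·I) = n − 1 = 4

Summary:
  λ = -3: algebraic multiplicity = 5, geometric multiplicity = 4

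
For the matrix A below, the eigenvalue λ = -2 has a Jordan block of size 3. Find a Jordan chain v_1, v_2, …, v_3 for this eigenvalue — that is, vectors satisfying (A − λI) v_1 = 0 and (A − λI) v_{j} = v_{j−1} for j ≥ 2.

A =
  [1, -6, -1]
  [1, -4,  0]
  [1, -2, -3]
A Jordan chain for λ = -2 of length 3:
v_1 = (2, 1, 0)ᵀ
v_2 = (3, 1, 1)ᵀ
v_3 = (1, 0, 0)ᵀ

Let N = A − (-2)·I. We want v_3 with N^3 v_3 = 0 but N^2 v_3 ≠ 0; then v_{j-1} := N · v_j for j = 3, …, 2.

Pick v_3 = (1, 0, 0)ᵀ.
Then v_2 = N · v_3 = (3, 1, 1)ᵀ.
Then v_1 = N · v_2 = (2, 1, 0)ᵀ.

Sanity check: (A − (-2)·I) v_1 = (0, 0, 0)ᵀ = 0. ✓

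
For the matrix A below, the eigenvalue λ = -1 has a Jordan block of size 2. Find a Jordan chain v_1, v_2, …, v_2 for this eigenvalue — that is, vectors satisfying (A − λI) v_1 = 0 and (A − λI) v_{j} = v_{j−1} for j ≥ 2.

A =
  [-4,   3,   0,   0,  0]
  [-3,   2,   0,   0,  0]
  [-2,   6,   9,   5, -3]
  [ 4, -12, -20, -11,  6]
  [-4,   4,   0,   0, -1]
A Jordan chain for λ = -1 of length 2:
v_1 = (-3, -3, -2, 4, -4)ᵀ
v_2 = (1, 0, 0, 0, 0)ᵀ

Let N = A − (-1)·I. We want v_2 with N^2 v_2 = 0 but N^1 v_2 ≠ 0; then v_{j-1} := N · v_j for j = 2, …, 2.

Pick v_2 = (1, 0, 0, 0, 0)ᵀ.
Then v_1 = N · v_2 = (-3, -3, -2, 4, -4)ᵀ.

Sanity check: (A − (-1)·I) v_1 = (0, 0, 0, 0, 0)ᵀ = 0. ✓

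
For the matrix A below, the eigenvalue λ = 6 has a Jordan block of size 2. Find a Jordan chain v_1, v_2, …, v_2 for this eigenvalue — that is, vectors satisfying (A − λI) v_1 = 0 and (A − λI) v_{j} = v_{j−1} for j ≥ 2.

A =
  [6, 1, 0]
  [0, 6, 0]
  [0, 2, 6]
A Jordan chain for λ = 6 of length 2:
v_1 = (1, 0, 2)ᵀ
v_2 = (0, 1, 0)ᵀ

Let N = A − (6)·I. We want v_2 with N^2 v_2 = 0 but N^1 v_2 ≠ 0; then v_{j-1} := N · v_j for j = 2, …, 2.

Pick v_2 = (0, 1, 0)ᵀ.
Then v_1 = N · v_2 = (1, 0, 2)ᵀ.

Sanity check: (A − (6)·I) v_1 = (0, 0, 0)ᵀ = 0. ✓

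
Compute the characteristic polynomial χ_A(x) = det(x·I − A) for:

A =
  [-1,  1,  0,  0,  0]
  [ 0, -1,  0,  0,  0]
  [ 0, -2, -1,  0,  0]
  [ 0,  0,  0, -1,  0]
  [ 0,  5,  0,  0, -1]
x^5 + 5*x^4 + 10*x^3 + 10*x^2 + 5*x + 1

Expanding det(x·I − A) (e.g. by cofactor expansion or by noting that A is similar to its Jordan form J, which has the same characteristic polynomial as A) gives
  χ_A(x) = x^5 + 5*x^4 + 10*x^3 + 10*x^2 + 5*x + 1
which factors as (x + 1)^5. The eigenvalues (with algebraic multiplicities) are λ = -1 with multiplicity 5.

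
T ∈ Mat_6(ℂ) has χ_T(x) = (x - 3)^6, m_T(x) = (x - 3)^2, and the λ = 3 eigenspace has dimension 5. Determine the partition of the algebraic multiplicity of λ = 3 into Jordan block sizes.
Block sizes for λ = 3: [2, 1, 1, 1, 1]

Step 1 — from the characteristic polynomial, algebraic multiplicity of λ = 3 is 6. From dim ker(T − (3)·I) = 5, there are exactly 5 Jordan blocks for λ = 3.
Step 2 — from the minimal polynomial, the factor (x − 3)^2 tells us the largest block for λ = 3 has size 2.
Step 3 — with total size 6, 5 blocks, and largest block 2, the block sizes (in nonincreasing order) are [2, 1, 1, 1, 1].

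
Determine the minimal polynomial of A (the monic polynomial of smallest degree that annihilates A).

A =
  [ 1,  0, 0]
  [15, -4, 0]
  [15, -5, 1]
x^2 + 3*x - 4

The characteristic polynomial is χ_A(x) = (x - 1)^2*(x + 4), so the eigenvalues are known. The minimal polynomial is
  m_A(x) = Π_λ (x − λ)^{k_λ}
where k_λ is the size of the *largest* Jordan block for λ (equivalently, the smallest k with (A − λI)^k v = 0 for every generalised eigenvector v of λ).

  λ = -4: largest Jordan block has size 1, contributing (x + 4)
  λ = 1: largest Jordan block has size 1, contributing (x − 1)

So m_A(x) = (x - 1)*(x + 4) = x^2 + 3*x - 4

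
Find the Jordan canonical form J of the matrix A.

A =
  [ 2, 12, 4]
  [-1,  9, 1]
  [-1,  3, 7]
J_2(6) ⊕ J_1(6)

The characteristic polynomial is
  det(x·I − A) = x^3 - 18*x^2 + 108*x - 216 = (x - 6)^3

Eigenvalues and multiplicities (the geometric multiplicity of λ is n − rank(A − λI), which equals the number of Jordan blocks for λ):
  λ = 6: algebraic multiplicity = 3, geometric multiplicity = 2

Determining the block sizes for each eigenvalue:
  λ = 6: 2 blocks summing to 3 forces exactly one block of size 2 and the rest size 1 → block sizes [2, 1]

Assembling the blocks gives a Jordan form
J =
  [6, 1, 0]
  [0, 6, 0]
  [0, 0, 6]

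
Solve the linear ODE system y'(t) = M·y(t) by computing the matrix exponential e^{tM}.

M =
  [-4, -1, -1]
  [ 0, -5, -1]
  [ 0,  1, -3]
e^{tM} =
  [exp(-4*t), -t*exp(-4*t), -t*exp(-4*t)]
  [0, -t*exp(-4*t) + exp(-4*t), -t*exp(-4*t)]
  [0, t*exp(-4*t), t*exp(-4*t) + exp(-4*t)]

Strategy: write M = P · J · P⁻¹ where J is a Jordan canonical form, so e^{tM} = P · e^{tJ} · P⁻¹, and e^{tJ} can be computed block-by-block.

M has Jordan form
J =
  [-4,  1,  0]
  [ 0, -4,  0]
  [ 0,  0, -4]
(up to reordering of blocks).

Per-block formulas:
  For a 1×1 block at λ = -4: exp(t · [-4]) = [e^(-4t)].
  For a 2×2 Jordan block J_2(-4): exp(t · J_2(-4)) = e^(-4t)·(I + t·N), where N is the 2×2 nilpotent shift.

After assembling e^{tJ} and conjugating by P, we get:

e^{tM} =
  [exp(-4*t), -t*exp(-4*t), -t*exp(-4*t)]
  [0, -t*exp(-4*t) + exp(-4*t), -t*exp(-4*t)]
  [0, t*exp(-4*t), t*exp(-4*t) + exp(-4*t)]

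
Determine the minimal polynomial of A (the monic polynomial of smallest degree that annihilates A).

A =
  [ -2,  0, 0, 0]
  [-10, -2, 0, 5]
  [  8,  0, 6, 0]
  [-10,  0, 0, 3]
x^3 - 7*x^2 + 36

The characteristic polynomial is χ_A(x) = (x - 6)*(x - 3)*(x + 2)^2, so the eigenvalues are known. The minimal polynomial is
  m_A(x) = Π_λ (x − λ)^{k_λ}
where k_λ is the size of the *largest* Jordan block for λ (equivalently, the smallest k with (A − λI)^k v = 0 for every generalised eigenvector v of λ).

  λ = -2: largest Jordan block has size 1, contributing (x + 2)
  λ = 3: largest Jordan block has size 1, contributing (x − 3)
  λ = 6: largest Jordan block has size 1, contributing (x − 6)

So m_A(x) = (x - 6)*(x - 3)*(x + 2) = x^3 - 7*x^2 + 36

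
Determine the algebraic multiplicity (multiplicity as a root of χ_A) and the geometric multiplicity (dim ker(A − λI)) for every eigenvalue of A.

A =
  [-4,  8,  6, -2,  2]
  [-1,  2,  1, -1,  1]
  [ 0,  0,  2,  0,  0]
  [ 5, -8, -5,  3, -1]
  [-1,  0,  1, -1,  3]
λ = -2: alg = 1, geom = 1; λ = 2: alg = 4, geom = 3

Step 1 — factor the characteristic polynomial to read off the algebraic multiplicities:
  χ_A(x) = (x - 2)^4*(x + 2)

Step 2 — compute geometric multiplicities via the rank-nullity identity g(λ) = n − rank(A − λI):
  rank(A − (-2)·I) = 4, so dim ker(A − (-2)·I) = n − 4 = 1
  rank(A − (2)·I) = 2, so dim ker(A − (2)·I) = n − 2 = 3

Summary:
  λ = -2: algebraic multiplicity = 1, geometric multiplicity = 1
  λ = 2: algebraic multiplicity = 4, geometric multiplicity = 3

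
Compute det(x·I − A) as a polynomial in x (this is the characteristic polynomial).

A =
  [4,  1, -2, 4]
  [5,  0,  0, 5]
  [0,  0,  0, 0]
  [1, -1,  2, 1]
x^4 - 5*x^3

Expanding det(x·I − A) (e.g. by cofactor expansion or by noting that A is similar to its Jordan form J, which has the same characteristic polynomial as A) gives
  χ_A(x) = x^4 - 5*x^3
which factors as x^3*(x - 5). The eigenvalues (with algebraic multiplicities) are λ = 0 with multiplicity 3, λ = 5 with multiplicity 1.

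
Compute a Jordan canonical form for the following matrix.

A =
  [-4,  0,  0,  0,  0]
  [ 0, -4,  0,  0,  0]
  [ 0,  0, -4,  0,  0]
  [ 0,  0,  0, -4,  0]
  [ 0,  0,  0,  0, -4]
J_1(-4) ⊕ J_1(-4) ⊕ J_1(-4) ⊕ J_1(-4) ⊕ J_1(-4)

The characteristic polynomial is
  det(x·I − A) = x^5 + 20*x^4 + 160*x^3 + 640*x^2 + 1280*x + 1024 = (x + 4)^5

Eigenvalues and multiplicities (the geometric multiplicity of λ is n − rank(A − λI), which equals the number of Jordan blocks for λ):
  λ = -4: algebraic multiplicity = 5, geometric multiplicity = 5

Determining the block sizes for each eigenvalue:
  λ = -4: gm = am = 5, so every block has size 1 → block sizes [1, 1, 1, 1, 1]

Assembling the blocks gives a Jordan form
J =
  [-4,  0,  0,  0,  0]
  [ 0, -4,  0,  0,  0]
  [ 0,  0, -4,  0,  0]
  [ 0,  0,  0, -4,  0]
  [ 0,  0,  0,  0, -4]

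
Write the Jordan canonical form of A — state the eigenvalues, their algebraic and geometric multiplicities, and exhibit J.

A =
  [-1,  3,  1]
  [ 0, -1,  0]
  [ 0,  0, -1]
J_2(-1) ⊕ J_1(-1)

The characteristic polynomial is
  det(x·I − A) = x^3 + 3*x^2 + 3*x + 1 = (x + 1)^3

Eigenvalues and multiplicities (the geometric multiplicity of λ is n − rank(A − λI), which equals the number of Jordan blocks for λ):
  λ = -1: algebraic multiplicity = 3, geometric multiplicity = 2

Determining the block sizes for each eigenvalue:
  λ = -1: 2 blocks summing to 3 forces exactly one block of size 2 and the rest size 1 → block sizes [2, 1]

Assembling the blocks gives a Jordan form
J =
  [-1,  1,  0]
  [ 0, -1,  0]
  [ 0,  0, -1]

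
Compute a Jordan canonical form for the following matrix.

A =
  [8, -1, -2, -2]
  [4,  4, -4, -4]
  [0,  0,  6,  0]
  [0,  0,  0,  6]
J_2(6) ⊕ J_1(6) ⊕ J_1(6)

The characteristic polynomial is
  det(x·I − A) = x^4 - 24*x^3 + 216*x^2 - 864*x + 1296 = (x - 6)^4

Eigenvalues and multiplicities (the geometric multiplicity of λ is n − rank(A − λI), which equals the number of Jordan blocks for λ):
  λ = 6: algebraic multiplicity = 4, geometric multiplicity = 3

Determining the block sizes for each eigenvalue:
  λ = 6: 3 blocks summing to 4 forces exactly one block of size 2 and the rest size 1 → block sizes [2, 1, 1]

Assembling the blocks gives a Jordan form
J =
  [6, 1, 0, 0]
  [0, 6, 0, 0]
  [0, 0, 6, 0]
  [0, 0, 0, 6]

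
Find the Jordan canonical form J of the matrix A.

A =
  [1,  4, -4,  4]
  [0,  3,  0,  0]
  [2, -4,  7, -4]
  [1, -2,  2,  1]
J_2(3) ⊕ J_1(3) ⊕ J_1(3)

The characteristic polynomial is
  det(x·I − A) = x^4 - 12*x^3 + 54*x^2 - 108*x + 81 = (x - 3)^4

Eigenvalues and multiplicities (the geometric multiplicity of λ is n − rank(A − λI), which equals the number of Jordan blocks for λ):
  λ = 3: algebraic multiplicity = 4, geometric multiplicity = 3

Determining the block sizes for each eigenvalue:
  λ = 3: 3 blocks summing to 4 forces exactly one block of size 2 and the rest size 1 → block sizes [2, 1, 1]

Assembling the blocks gives a Jordan form
J =
  [3, 1, 0, 0]
  [0, 3, 0, 0]
  [0, 0, 3, 0]
  [0, 0, 0, 3]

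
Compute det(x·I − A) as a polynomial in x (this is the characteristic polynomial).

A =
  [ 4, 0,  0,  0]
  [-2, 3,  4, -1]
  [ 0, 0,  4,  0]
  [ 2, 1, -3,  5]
x^4 - 16*x^3 + 96*x^2 - 256*x + 256

Expanding det(x·I − A) (e.g. by cofactor expansion or by noting that A is similar to its Jordan form J, which has the same characteristic polynomial as A) gives
  χ_A(x) = x^4 - 16*x^3 + 96*x^2 - 256*x + 256
which factors as (x - 4)^4. The eigenvalues (with algebraic multiplicities) are λ = 4 with multiplicity 4.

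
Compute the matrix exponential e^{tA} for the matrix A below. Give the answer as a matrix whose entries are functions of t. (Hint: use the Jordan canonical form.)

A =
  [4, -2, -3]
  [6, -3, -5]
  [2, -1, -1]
e^{tA} =
  [-t^2 + 4*t + 1, t^2/2 - 2*t, t^2/2 - 3*t]
  [-2*t^2 + 6*t, t^2 - 3*t + 1, t^2 - 5*t]
  [2*t, -t, 1 - t]

Strategy: write A = P · J · P⁻¹ where J is a Jordan canonical form, so e^{tA} = P · e^{tJ} · P⁻¹, and e^{tJ} can be computed block-by-block.

A has Jordan form
J =
  [0, 1, 0]
  [0, 0, 1]
  [0, 0, 0]
(up to reordering of blocks).

Per-block formulas:
  For a 3×3 Jordan block J_3(0): exp(t · J_3(0)) = e^(0t)·(I + t·N + (t^2/2)·N^2), where N is the 3×3 nilpotent shift.

After assembling e^{tJ} and conjugating by P, we get:

e^{tA} =
  [-t^2 + 4*t + 1, t^2/2 - 2*t, t^2/2 - 3*t]
  [-2*t^2 + 6*t, t^2 - 3*t + 1, t^2 - 5*t]
  [2*t, -t, 1 - t]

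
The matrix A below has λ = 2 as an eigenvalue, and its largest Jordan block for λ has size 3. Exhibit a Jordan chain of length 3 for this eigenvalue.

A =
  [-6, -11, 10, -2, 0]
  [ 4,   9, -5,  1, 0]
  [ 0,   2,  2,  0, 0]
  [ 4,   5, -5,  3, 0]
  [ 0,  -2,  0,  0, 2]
A Jordan chain for λ = 2 of length 3:
v_1 = (12, 0, 8, -8, -8)ᵀ
v_2 = (-8, 4, 0, 4, 0)ᵀ
v_3 = (1, 0, 0, 0, 0)ᵀ

Let N = A − (2)·I. We want v_3 with N^3 v_3 = 0 but N^2 v_3 ≠ 0; then v_{j-1} := N · v_j for j = 3, …, 2.

Pick v_3 = (1, 0, 0, 0, 0)ᵀ.
Then v_2 = N · v_3 = (-8, 4, 0, 4, 0)ᵀ.
Then v_1 = N · v_2 = (12, 0, 8, -8, -8)ᵀ.

Sanity check: (A − (2)·I) v_1 = (0, 0, 0, 0, 0)ᵀ = 0. ✓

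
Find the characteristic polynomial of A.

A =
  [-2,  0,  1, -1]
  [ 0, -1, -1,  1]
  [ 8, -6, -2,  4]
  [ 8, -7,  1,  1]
x^4 + 4*x^3 - 16*x - 16

Expanding det(x·I − A) (e.g. by cofactor expansion or by noting that A is similar to its Jordan form J, which has the same characteristic polynomial as A) gives
  χ_A(x) = x^4 + 4*x^3 - 16*x - 16
which factors as (x - 2)*(x + 2)^3. The eigenvalues (with algebraic multiplicities) are λ = -2 with multiplicity 3, λ = 2 with multiplicity 1.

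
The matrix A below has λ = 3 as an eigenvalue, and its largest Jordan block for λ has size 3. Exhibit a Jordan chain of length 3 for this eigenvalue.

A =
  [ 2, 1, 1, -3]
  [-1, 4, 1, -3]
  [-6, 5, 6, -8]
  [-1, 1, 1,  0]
A Jordan chain for λ = 3 of length 3:
v_1 = (-3, -3, -9, -3)ᵀ
v_2 = (-1, -1, -6, -1)ᵀ
v_3 = (1, 0, 0, 0)ᵀ

Let N = A − (3)·I. We want v_3 with N^3 v_3 = 0 but N^2 v_3 ≠ 0; then v_{j-1} := N · v_j for j = 3, …, 2.

Pick v_3 = (1, 0, 0, 0)ᵀ.
Then v_2 = N · v_3 = (-1, -1, -6, -1)ᵀ.
Then v_1 = N · v_2 = (-3, -3, -9, -3)ᵀ.

Sanity check: (A − (3)·I) v_1 = (0, 0, 0, 0)ᵀ = 0. ✓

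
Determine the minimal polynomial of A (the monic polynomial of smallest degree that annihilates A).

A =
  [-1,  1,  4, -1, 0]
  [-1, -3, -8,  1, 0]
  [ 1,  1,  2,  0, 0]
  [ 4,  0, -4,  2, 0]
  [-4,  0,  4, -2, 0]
x^2

The characteristic polynomial is χ_A(x) = x^5, so the eigenvalues are known. The minimal polynomial is
  m_A(x) = Π_λ (x − λ)^{k_λ}
where k_λ is the size of the *largest* Jordan block for λ (equivalently, the smallest k with (A − λI)^k v = 0 for every generalised eigenvector v of λ).

  λ = 0: largest Jordan block has size 2, contributing (x − 0)^2

So m_A(x) = x^2 = x^2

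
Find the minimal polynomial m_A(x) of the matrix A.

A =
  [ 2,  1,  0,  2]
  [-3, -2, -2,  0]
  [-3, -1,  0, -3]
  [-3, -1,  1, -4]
x^2 + 2*x + 1

The characteristic polynomial is χ_A(x) = (x + 1)^4, so the eigenvalues are known. The minimal polynomial is
  m_A(x) = Π_λ (x − λ)^{k_λ}
where k_λ is the size of the *largest* Jordan block for λ (equivalently, the smallest k with (A − λI)^k v = 0 for every generalised eigenvector v of λ).

  λ = -1: largest Jordan block has size 2, contributing (x + 1)^2

So m_A(x) = (x + 1)^2 = x^2 + 2*x + 1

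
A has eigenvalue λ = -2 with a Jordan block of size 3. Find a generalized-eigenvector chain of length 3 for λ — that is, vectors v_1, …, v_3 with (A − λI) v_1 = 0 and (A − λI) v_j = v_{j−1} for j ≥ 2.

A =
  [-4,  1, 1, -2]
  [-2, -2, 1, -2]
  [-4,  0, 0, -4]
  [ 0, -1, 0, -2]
A Jordan chain for λ = -2 of length 3:
v_1 = (-2, 0, 0, 2)ᵀ
v_2 = (-2, -2, -4, 0)ᵀ
v_3 = (1, 0, 0, 0)ᵀ

Let N = A − (-2)·I. We want v_3 with N^3 v_3 = 0 but N^2 v_3 ≠ 0; then v_{j-1} := N · v_j for j = 3, …, 2.

Pick v_3 = (1, 0, 0, 0)ᵀ.
Then v_2 = N · v_3 = (-2, -2, -4, 0)ᵀ.
Then v_1 = N · v_2 = (-2, 0, 0, 2)ᵀ.

Sanity check: (A − (-2)·I) v_1 = (0, 0, 0, 0)ᵀ = 0. ✓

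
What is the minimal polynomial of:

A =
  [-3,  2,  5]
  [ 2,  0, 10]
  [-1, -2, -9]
x^2 + 8*x + 16

The characteristic polynomial is χ_A(x) = (x + 4)^3, so the eigenvalues are known. The minimal polynomial is
  m_A(x) = Π_λ (x − λ)^{k_λ}
where k_λ is the size of the *largest* Jordan block for λ (equivalently, the smallest k with (A − λI)^k v = 0 for every generalised eigenvector v of λ).

  λ = -4: largest Jordan block has size 2, contributing (x + 4)^2

So m_A(x) = (x + 4)^2 = x^2 + 8*x + 16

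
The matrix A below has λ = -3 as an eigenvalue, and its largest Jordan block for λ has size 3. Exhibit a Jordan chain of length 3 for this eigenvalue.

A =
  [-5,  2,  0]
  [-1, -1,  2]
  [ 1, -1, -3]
A Jordan chain for λ = -3 of length 3:
v_1 = (2, 2, -1)ᵀ
v_2 = (-2, -1, 1)ᵀ
v_3 = (1, 0, 0)ᵀ

Let N = A − (-3)·I. We want v_3 with N^3 v_3 = 0 but N^2 v_3 ≠ 0; then v_{j-1} := N · v_j for j = 3, …, 2.

Pick v_3 = (1, 0, 0)ᵀ.
Then v_2 = N · v_3 = (-2, -1, 1)ᵀ.
Then v_1 = N · v_2 = (2, 2, -1)ᵀ.

Sanity check: (A − (-3)·I) v_1 = (0, 0, 0)ᵀ = 0. ✓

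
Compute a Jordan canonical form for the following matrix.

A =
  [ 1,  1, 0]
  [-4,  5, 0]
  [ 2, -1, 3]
J_2(3) ⊕ J_1(3)

The characteristic polynomial is
  det(x·I − A) = x^3 - 9*x^2 + 27*x - 27 = (x - 3)^3

Eigenvalues and multiplicities (the geometric multiplicity of λ is n − rank(A − λI), which equals the number of Jordan blocks for λ):
  λ = 3: algebraic multiplicity = 3, geometric multiplicity = 2

Determining the block sizes for each eigenvalue:
  λ = 3: 2 blocks summing to 3 forces exactly one block of size 2 and the rest size 1 → block sizes [2, 1]

Assembling the blocks gives a Jordan form
J =
  [3, 1, 0]
  [0, 3, 0]
  [0, 0, 3]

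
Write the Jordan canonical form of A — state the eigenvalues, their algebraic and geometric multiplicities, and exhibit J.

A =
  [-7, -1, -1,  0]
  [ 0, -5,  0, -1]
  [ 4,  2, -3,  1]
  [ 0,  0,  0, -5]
J_2(-5) ⊕ J_2(-5)

The characteristic polynomial is
  det(x·I − A) = x^4 + 20*x^3 + 150*x^2 + 500*x + 625 = (x + 5)^4

Eigenvalues and multiplicities (the geometric multiplicity of λ is n − rank(A − λI), which equals the number of Jordan blocks for λ):
  λ = -5: algebraic multiplicity = 4, geometric multiplicity = 2

Determining the block sizes for each eigenvalue:
  λ = -5: with am = 4 and gm = 2, the partition is not yet determined (e.g. several partitions of 4 into 2 parts exist). Let N = A − (-5)·I. Computing rank(N^1) = 2, rank(N^2) = 0; the number of blocks of size ≥ j is rank(N^{j−1}) − rank(N^j), giving [2, 2]. So we have 2 block(s) of size 2 → block sizes [2, 2]

Assembling the blocks gives a Jordan form
J =
  [-5,  1,  0,  0]
  [ 0, -5,  0,  0]
  [ 0,  0, -5,  1]
  [ 0,  0,  0, -5]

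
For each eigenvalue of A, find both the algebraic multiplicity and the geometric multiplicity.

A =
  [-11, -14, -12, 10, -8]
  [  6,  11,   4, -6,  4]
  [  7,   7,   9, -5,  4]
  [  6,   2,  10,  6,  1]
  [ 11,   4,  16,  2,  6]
λ = 3: alg = 3, geom = 2; λ = 6: alg = 2, geom = 1

Step 1 — factor the characteristic polynomial to read off the algebraic multiplicities:
  χ_A(x) = (x - 6)^2*(x - 3)^3

Step 2 — compute geometric multiplicities via the rank-nullity identity g(λ) = n − rank(A − λI):
  rank(A − (3)·I) = 3, so dim ker(A − (3)·I) = n − 3 = 2
  rank(A − (6)·I) = 4, so dim ker(A − (6)·I) = n − 4 = 1

Summary:
  λ = 3: algebraic multiplicity = 3, geometric multiplicity = 2
  λ = 6: algebraic multiplicity = 2, geometric multiplicity = 1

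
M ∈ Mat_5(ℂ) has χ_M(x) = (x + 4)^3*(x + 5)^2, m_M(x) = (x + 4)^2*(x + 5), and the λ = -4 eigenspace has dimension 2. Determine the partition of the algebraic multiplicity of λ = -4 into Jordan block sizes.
Block sizes for λ = -4: [2, 1]

Step 1 — from the characteristic polynomial, algebraic multiplicity of λ = -4 is 3. From dim ker(M − (-4)·I) = 2, there are exactly 2 Jordan blocks for λ = -4.
Step 2 — from the minimal polynomial, the factor (x + 4)^2 tells us the largest block for λ = -4 has size 2.
Step 3 — with total size 3, 2 blocks, and largest block 2, the block sizes (in nonincreasing order) are [2, 1].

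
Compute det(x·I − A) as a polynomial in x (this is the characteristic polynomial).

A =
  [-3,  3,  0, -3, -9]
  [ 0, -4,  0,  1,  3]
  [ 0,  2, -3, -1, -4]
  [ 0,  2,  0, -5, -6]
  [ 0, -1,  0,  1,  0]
x^5 + 15*x^4 + 90*x^3 + 270*x^2 + 405*x + 243

Expanding det(x·I − A) (e.g. by cofactor expansion or by noting that A is similar to its Jordan form J, which has the same characteristic polynomial as A) gives
  χ_A(x) = x^5 + 15*x^4 + 90*x^3 + 270*x^2 + 405*x + 243
which factors as (x + 3)^5. The eigenvalues (with algebraic multiplicities) are λ = -3 with multiplicity 5.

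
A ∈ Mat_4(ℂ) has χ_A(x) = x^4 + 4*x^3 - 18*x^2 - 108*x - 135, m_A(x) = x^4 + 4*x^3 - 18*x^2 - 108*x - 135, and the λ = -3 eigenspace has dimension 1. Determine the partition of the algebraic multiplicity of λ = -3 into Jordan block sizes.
Block sizes for λ = -3: [3]

Step 1 — from the characteristic polynomial, algebraic multiplicity of λ = -3 is 3. From dim ker(A − (-3)·I) = 1, there are exactly 1 Jordan blocks for λ = -3.
Step 2 — from the minimal polynomial, the factor (x + 3)^3 tells us the largest block for λ = -3 has size 3.
Step 3 — with total size 3, 1 blocks, and largest block 3, the block sizes (in nonincreasing order) are [3].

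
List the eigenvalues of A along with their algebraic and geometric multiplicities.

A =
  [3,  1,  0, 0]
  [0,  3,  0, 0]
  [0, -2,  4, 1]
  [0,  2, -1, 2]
λ = 3: alg = 4, geom = 2

Step 1 — factor the characteristic polynomial to read off the algebraic multiplicities:
  χ_A(x) = (x - 3)^4

Step 2 — compute geometric multiplicities via the rank-nullity identity g(λ) = n − rank(A − λI):
  rank(A − (3)·I) = 2, so dim ker(A − (3)·I) = n − 2 = 2

Summary:
  λ = 3: algebraic multiplicity = 4, geometric multiplicity = 2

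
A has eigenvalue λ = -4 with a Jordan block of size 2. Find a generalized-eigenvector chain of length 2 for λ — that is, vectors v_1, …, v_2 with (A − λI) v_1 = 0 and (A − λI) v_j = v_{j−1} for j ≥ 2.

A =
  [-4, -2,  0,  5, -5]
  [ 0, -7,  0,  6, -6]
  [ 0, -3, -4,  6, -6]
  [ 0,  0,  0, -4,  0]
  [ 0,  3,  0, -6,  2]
A Jordan chain for λ = -4 of length 2:
v_1 = (1, 0, 0, 0, 0)ᵀ
v_2 = (0, 2, 0, 1, 0)ᵀ

Let N = A − (-4)·I. We want v_2 with N^2 v_2 = 0 but N^1 v_2 ≠ 0; then v_{j-1} := N · v_j for j = 2, …, 2.

Pick v_2 = (0, 2, 0, 1, 0)ᵀ.
Then v_1 = N · v_2 = (1, 0, 0, 0, 0)ᵀ.

Sanity check: (A − (-4)·I) v_1 = (0, 0, 0, 0, 0)ᵀ = 0. ✓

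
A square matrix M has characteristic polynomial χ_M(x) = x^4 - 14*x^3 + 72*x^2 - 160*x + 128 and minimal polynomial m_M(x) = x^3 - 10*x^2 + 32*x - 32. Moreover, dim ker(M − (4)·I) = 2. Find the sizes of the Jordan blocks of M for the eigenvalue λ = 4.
Block sizes for λ = 4: [2, 1]

Step 1 — from the characteristic polynomial, algebraic multiplicity of λ = 4 is 3. From dim ker(M − (4)·I) = 2, there are exactly 2 Jordan blocks for λ = 4.
Step 2 — from the minimal polynomial, the factor (x − 4)^2 tells us the largest block for λ = 4 has size 2.
Step 3 — with total size 3, 2 blocks, and largest block 2, the block sizes (in nonincreasing order) are [2, 1].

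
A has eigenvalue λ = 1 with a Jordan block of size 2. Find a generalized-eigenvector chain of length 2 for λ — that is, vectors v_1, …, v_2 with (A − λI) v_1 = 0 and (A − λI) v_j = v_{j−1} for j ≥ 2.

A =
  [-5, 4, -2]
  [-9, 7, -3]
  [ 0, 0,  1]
A Jordan chain for λ = 1 of length 2:
v_1 = (-6, -9, 0)ᵀ
v_2 = (1, 0, 0)ᵀ

Let N = A − (1)·I. We want v_2 with N^2 v_2 = 0 but N^1 v_2 ≠ 0; then v_{j-1} := N · v_j for j = 2, …, 2.

Pick v_2 = (1, 0, 0)ᵀ.
Then v_1 = N · v_2 = (-6, -9, 0)ᵀ.

Sanity check: (A − (1)·I) v_1 = (0, 0, 0)ᵀ = 0. ✓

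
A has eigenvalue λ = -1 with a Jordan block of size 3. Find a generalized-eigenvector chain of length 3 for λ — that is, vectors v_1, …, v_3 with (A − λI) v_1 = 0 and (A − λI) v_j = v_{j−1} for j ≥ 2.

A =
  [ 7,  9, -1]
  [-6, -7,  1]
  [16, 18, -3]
A Jordan chain for λ = -1 of length 3:
v_1 = (-6, 4, -12)ᵀ
v_2 = (8, -6, 16)ᵀ
v_3 = (1, 0, 0)ᵀ

Let N = A − (-1)·I. We want v_3 with N^3 v_3 = 0 but N^2 v_3 ≠ 0; then v_{j-1} := N · v_j for j = 3, …, 2.

Pick v_3 = (1, 0, 0)ᵀ.
Then v_2 = N · v_3 = (8, -6, 16)ᵀ.
Then v_1 = N · v_2 = (-6, 4, -12)ᵀ.

Sanity check: (A − (-1)·I) v_1 = (0, 0, 0)ᵀ = 0. ✓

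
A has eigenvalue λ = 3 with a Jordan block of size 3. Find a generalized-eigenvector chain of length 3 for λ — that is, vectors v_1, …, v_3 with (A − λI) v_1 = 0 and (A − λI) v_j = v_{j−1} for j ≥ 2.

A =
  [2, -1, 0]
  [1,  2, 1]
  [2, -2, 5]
A Jordan chain for λ = 3 of length 3:
v_1 = (2, -2, -4)ᵀ
v_2 = (-1, -1, -2)ᵀ
v_3 = (0, 1, 0)ᵀ

Let N = A − (3)·I. We want v_3 with N^3 v_3 = 0 but N^2 v_3 ≠ 0; then v_{j-1} := N · v_j for j = 3, …, 2.

Pick v_3 = (0, 1, 0)ᵀ.
Then v_2 = N · v_3 = (-1, -1, -2)ᵀ.
Then v_1 = N · v_2 = (2, -2, -4)ᵀ.

Sanity check: (A − (3)·I) v_1 = (0, 0, 0)ᵀ = 0. ✓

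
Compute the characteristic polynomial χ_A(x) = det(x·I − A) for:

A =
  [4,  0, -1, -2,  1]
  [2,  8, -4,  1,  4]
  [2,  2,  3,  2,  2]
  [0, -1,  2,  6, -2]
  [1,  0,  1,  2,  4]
x^5 - 25*x^4 + 250*x^3 - 1250*x^2 + 3125*x - 3125

Expanding det(x·I − A) (e.g. by cofactor expansion or by noting that A is similar to its Jordan form J, which has the same characteristic polynomial as A) gives
  χ_A(x) = x^5 - 25*x^4 + 250*x^3 - 1250*x^2 + 3125*x - 3125
which factors as (x - 5)^5. The eigenvalues (with algebraic multiplicities) are λ = 5 with multiplicity 5.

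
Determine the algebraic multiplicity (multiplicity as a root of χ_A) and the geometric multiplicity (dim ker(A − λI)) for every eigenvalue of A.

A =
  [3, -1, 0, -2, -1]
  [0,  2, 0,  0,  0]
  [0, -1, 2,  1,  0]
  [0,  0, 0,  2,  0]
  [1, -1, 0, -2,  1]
λ = 2: alg = 5, geom = 3

Step 1 — factor the characteristic polynomial to read off the algebraic multiplicities:
  χ_A(x) = (x - 2)^5

Step 2 — compute geometric multiplicities via the rank-nullity identity g(λ) = n − rank(A − λI):
  rank(A − (2)·I) = 2, so dim ker(A − (2)·I) = n − 2 = 3

Summary:
  λ = 2: algebraic multiplicity = 5, geometric multiplicity = 3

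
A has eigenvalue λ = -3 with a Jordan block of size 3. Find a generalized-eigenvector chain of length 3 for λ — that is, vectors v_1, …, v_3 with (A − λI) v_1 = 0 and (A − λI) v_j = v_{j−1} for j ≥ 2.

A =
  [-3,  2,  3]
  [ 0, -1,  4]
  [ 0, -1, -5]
A Jordan chain for λ = -3 of length 3:
v_1 = (1, 0, 0)ᵀ
v_2 = (2, 2, -1)ᵀ
v_3 = (0, 1, 0)ᵀ

Let N = A − (-3)·I. We want v_3 with N^3 v_3 = 0 but N^2 v_3 ≠ 0; then v_{j-1} := N · v_j for j = 3, …, 2.

Pick v_3 = (0, 1, 0)ᵀ.
Then v_2 = N · v_3 = (2, 2, -1)ᵀ.
Then v_1 = N · v_2 = (1, 0, 0)ᵀ.

Sanity check: (A − (-3)·I) v_1 = (0, 0, 0)ᵀ = 0. ✓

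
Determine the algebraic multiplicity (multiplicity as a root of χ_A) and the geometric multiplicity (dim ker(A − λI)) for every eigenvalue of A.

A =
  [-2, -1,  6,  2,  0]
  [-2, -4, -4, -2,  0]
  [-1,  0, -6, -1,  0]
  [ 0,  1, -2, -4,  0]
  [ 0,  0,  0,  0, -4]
λ = -4: alg = 5, geom = 3

Step 1 — factor the characteristic polynomial to read off the algebraic multiplicities:
  χ_A(x) = (x + 4)^5

Step 2 — compute geometric multiplicities via the rank-nullity identity g(λ) = n − rank(A − λI):
  rank(A − (-4)·I) = 2, so dim ker(A − (-4)·I) = n − 2 = 3

Summary:
  λ = -4: algebraic multiplicity = 5, geometric multiplicity = 3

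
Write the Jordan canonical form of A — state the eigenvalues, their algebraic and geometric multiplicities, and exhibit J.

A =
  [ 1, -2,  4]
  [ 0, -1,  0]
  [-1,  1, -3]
J_2(-1) ⊕ J_1(-1)

The characteristic polynomial is
  det(x·I − A) = x^3 + 3*x^2 + 3*x + 1 = (x + 1)^3

Eigenvalues and multiplicities (the geometric multiplicity of λ is n − rank(A − λI), which equals the number of Jordan blocks for λ):
  λ = -1: algebraic multiplicity = 3, geometric multiplicity = 2

Determining the block sizes for each eigenvalue:
  λ = -1: 2 blocks summing to 3 forces exactly one block of size 2 and the rest size 1 → block sizes [2, 1]

Assembling the blocks gives a Jordan form
J =
  [-1,  1,  0]
  [ 0, -1,  0]
  [ 0,  0, -1]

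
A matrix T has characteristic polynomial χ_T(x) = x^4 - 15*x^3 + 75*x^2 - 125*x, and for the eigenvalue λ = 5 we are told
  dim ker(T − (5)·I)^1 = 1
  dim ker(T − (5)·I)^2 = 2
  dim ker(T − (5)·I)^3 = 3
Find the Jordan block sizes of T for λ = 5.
Block sizes for λ = 5: [3]

From the dimensions of kernels of powers, the number of Jordan blocks of size at least j is d_j − d_{j−1} where d_j = dim ker(N^j) (with d_0 = 0). Computing the differences gives [1, 1, 1].
The number of blocks of size exactly k is (#blocks of size ≥ k) − (#blocks of size ≥ k + 1), so the partition is: 1 block(s) of size 3.
In nonincreasing order the block sizes are [3].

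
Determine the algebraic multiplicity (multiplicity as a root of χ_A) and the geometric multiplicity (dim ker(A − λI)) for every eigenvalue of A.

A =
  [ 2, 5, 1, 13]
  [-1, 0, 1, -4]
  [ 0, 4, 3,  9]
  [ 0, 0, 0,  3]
λ = 1: alg = 2, geom = 1; λ = 3: alg = 2, geom = 1

Step 1 — factor the characteristic polynomial to read off the algebraic multiplicities:
  χ_A(x) = (x - 3)^2*(x - 1)^2

Step 2 — compute geometric multiplicities via the rank-nullity identity g(λ) = n − rank(A − λI):
  rank(A − (1)·I) = 3, so dim ker(A − (1)·I) = n − 3 = 1
  rank(A − (3)·I) = 3, so dim ker(A − (3)·I) = n − 3 = 1

Summary:
  λ = 1: algebraic multiplicity = 2, geometric multiplicity = 1
  λ = 3: algebraic multiplicity = 2, geometric multiplicity = 1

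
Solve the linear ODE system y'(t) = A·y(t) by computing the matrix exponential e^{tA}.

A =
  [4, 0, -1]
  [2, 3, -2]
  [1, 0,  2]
e^{tA} =
  [t*exp(3*t) + exp(3*t), 0, -t*exp(3*t)]
  [2*t*exp(3*t), exp(3*t), -2*t*exp(3*t)]
  [t*exp(3*t), 0, -t*exp(3*t) + exp(3*t)]

Strategy: write A = P · J · P⁻¹ where J is a Jordan canonical form, so e^{tA} = P · e^{tJ} · P⁻¹, and e^{tJ} can be computed block-by-block.

A has Jordan form
J =
  [3, 1, 0]
  [0, 3, 0]
  [0, 0, 3]
(up to reordering of blocks).

Per-block formulas:
  For a 1×1 block at λ = 3: exp(t · [3]) = [e^(3t)].
  For a 2×2 Jordan block J_2(3): exp(t · J_2(3)) = e^(3t)·(I + t·N), where N is the 2×2 nilpotent shift.

After assembling e^{tJ} and conjugating by P, we get:

e^{tA} =
  [t*exp(3*t) + exp(3*t), 0, -t*exp(3*t)]
  [2*t*exp(3*t), exp(3*t), -2*t*exp(3*t)]
  [t*exp(3*t), 0, -t*exp(3*t) + exp(3*t)]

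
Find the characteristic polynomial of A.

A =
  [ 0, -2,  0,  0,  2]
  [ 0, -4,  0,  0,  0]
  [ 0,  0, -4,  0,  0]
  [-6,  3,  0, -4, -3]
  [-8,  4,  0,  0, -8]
x^5 + 20*x^4 + 160*x^3 + 640*x^2 + 1280*x + 1024

Expanding det(x·I − A) (e.g. by cofactor expansion or by noting that A is similar to its Jordan form J, which has the same characteristic polynomial as A) gives
  χ_A(x) = x^5 + 20*x^4 + 160*x^3 + 640*x^2 + 1280*x + 1024
which factors as (x + 4)^5. The eigenvalues (with algebraic multiplicities) are λ = -4 with multiplicity 5.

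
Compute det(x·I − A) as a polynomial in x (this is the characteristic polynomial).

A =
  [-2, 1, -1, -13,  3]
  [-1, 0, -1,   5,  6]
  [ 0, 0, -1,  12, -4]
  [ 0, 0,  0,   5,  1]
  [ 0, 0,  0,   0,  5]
x^5 - 7*x^4 - 2*x^3 + 46*x^2 + 65*x + 25

Expanding det(x·I − A) (e.g. by cofactor expansion or by noting that A is similar to its Jordan form J, which has the same characteristic polynomial as A) gives
  χ_A(x) = x^5 - 7*x^4 - 2*x^3 + 46*x^2 + 65*x + 25
which factors as (x - 5)^2*(x + 1)^3. The eigenvalues (with algebraic multiplicities) are λ = -1 with multiplicity 3, λ = 5 with multiplicity 2.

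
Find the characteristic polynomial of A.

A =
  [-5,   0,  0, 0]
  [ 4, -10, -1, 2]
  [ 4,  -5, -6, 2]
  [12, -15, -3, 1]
x^4 + 20*x^3 + 150*x^2 + 500*x + 625

Expanding det(x·I − A) (e.g. by cofactor expansion or by noting that A is similar to its Jordan form J, which has the same characteristic polynomial as A) gives
  χ_A(x) = x^4 + 20*x^3 + 150*x^2 + 500*x + 625
which factors as (x + 5)^4. The eigenvalues (with algebraic multiplicities) are λ = -5 with multiplicity 4.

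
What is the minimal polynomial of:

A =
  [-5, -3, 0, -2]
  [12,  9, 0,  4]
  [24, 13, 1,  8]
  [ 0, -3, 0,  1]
x^3 - 5*x^2 + 7*x - 3

The characteristic polynomial is χ_A(x) = (x - 3)*(x - 1)^3, so the eigenvalues are known. The minimal polynomial is
  m_A(x) = Π_λ (x − λ)^{k_λ}
where k_λ is the size of the *largest* Jordan block for λ (equivalently, the smallest k with (A − λI)^k v = 0 for every generalised eigenvector v of λ).

  λ = 1: largest Jordan block has size 2, contributing (x − 1)^2
  λ = 3: largest Jordan block has size 1, contributing (x − 3)

So m_A(x) = (x - 3)*(x - 1)^2 = x^3 - 5*x^2 + 7*x - 3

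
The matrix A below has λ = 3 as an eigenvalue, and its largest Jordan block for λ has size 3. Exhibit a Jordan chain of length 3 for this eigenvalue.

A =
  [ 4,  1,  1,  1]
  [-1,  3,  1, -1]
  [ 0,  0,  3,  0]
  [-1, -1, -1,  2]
A Jordan chain for λ = 3 of length 3:
v_1 = (-1, 0, 0, 1)ᵀ
v_2 = (1, -1, 0, -1)ᵀ
v_3 = (1, 0, 0, 0)ᵀ

Let N = A − (3)·I. We want v_3 with N^3 v_3 = 0 but N^2 v_3 ≠ 0; then v_{j-1} := N · v_j for j = 3, …, 2.

Pick v_3 = (1, 0, 0, 0)ᵀ.
Then v_2 = N · v_3 = (1, -1, 0, -1)ᵀ.
Then v_1 = N · v_2 = (-1, 0, 0, 1)ᵀ.

Sanity check: (A − (3)·I) v_1 = (0, 0, 0, 0)ᵀ = 0. ✓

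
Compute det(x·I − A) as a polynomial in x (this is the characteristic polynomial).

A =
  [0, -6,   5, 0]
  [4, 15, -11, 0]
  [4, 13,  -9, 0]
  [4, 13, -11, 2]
x^4 - 8*x^3 + 24*x^2 - 32*x + 16

Expanding det(x·I − A) (e.g. by cofactor expansion or by noting that A is similar to its Jordan form J, which has the same characteristic polynomial as A) gives
  χ_A(x) = x^4 - 8*x^3 + 24*x^2 - 32*x + 16
which factors as (x - 2)^4. The eigenvalues (with algebraic multiplicities) are λ = 2 with multiplicity 4.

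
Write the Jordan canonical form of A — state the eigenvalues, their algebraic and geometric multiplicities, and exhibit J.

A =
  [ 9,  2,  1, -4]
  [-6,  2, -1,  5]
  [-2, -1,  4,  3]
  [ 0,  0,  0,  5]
J_3(5) ⊕ J_1(5)

The characteristic polynomial is
  det(x·I − A) = x^4 - 20*x^3 + 150*x^2 - 500*x + 625 = (x - 5)^4

Eigenvalues and multiplicities (the geometric multiplicity of λ is n − rank(A − λI), which equals the number of Jordan blocks for λ):
  λ = 5: algebraic multiplicity = 4, geometric multiplicity = 2

Determining the block sizes for each eigenvalue:
  λ = 5: with am = 4 and gm = 2, the partition is not yet determined (e.g. several partitions of 4 into 2 parts exist). Let N = A − (5)·I. Computing rank(N^1) = 2, rank(N^2) = 1, rank(N^3) = 0; the number of blocks of size ≥ j is rank(N^{j−1}) − rank(N^j), giving [2, 1, 1]. So we have 1 block(s) of size 3, 1 block(s) of size 1 → block sizes [3, 1]

Assembling the blocks gives a Jordan form
J =
  [5, 1, 0, 0]
  [0, 5, 1, 0]
  [0, 0, 5, 0]
  [0, 0, 0, 5]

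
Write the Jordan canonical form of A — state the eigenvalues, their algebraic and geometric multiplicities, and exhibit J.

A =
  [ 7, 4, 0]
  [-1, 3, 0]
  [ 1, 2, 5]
J_2(5) ⊕ J_1(5)

The characteristic polynomial is
  det(x·I − A) = x^3 - 15*x^2 + 75*x - 125 = (x - 5)^3

Eigenvalues and multiplicities (the geometric multiplicity of λ is n − rank(A − λI), which equals the number of Jordan blocks for λ):
  λ = 5: algebraic multiplicity = 3, geometric multiplicity = 2

Determining the block sizes for each eigenvalue:
  λ = 5: 2 blocks summing to 3 forces exactly one block of size 2 and the rest size 1 → block sizes [2, 1]

Assembling the blocks gives a Jordan form
J =
  [5, 1, 0]
  [0, 5, 0]
  [0, 0, 5]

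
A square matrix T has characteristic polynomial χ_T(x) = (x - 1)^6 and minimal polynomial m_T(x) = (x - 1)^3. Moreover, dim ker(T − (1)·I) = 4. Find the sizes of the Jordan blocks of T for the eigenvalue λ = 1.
Block sizes for λ = 1: [3, 1, 1, 1]

Step 1 — from the characteristic polynomial, algebraic multiplicity of λ = 1 is 6. From dim ker(T − (1)·I) = 4, there are exactly 4 Jordan blocks for λ = 1.
Step 2 — from the minimal polynomial, the factor (x − 1)^3 tells us the largest block for λ = 1 has size 3.
Step 3 — with total size 6, 4 blocks, and largest block 3, the block sizes (in nonincreasing order) are [3, 1, 1, 1].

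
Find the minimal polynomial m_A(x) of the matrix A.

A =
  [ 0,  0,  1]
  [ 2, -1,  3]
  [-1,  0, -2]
x^3 + 3*x^2 + 3*x + 1

The characteristic polynomial is χ_A(x) = (x + 1)^3, so the eigenvalues are known. The minimal polynomial is
  m_A(x) = Π_λ (x − λ)^{k_λ}
where k_λ is the size of the *largest* Jordan block for λ (equivalently, the smallest k with (A − λI)^k v = 0 for every generalised eigenvector v of λ).

  λ = -1: largest Jordan block has size 3, contributing (x + 1)^3

So m_A(x) = (x + 1)^3 = x^3 + 3*x^2 + 3*x + 1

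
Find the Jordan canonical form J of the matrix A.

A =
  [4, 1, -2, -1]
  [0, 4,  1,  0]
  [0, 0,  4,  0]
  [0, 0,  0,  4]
J_3(4) ⊕ J_1(4)

The characteristic polynomial is
  det(x·I − A) = x^4 - 16*x^3 + 96*x^2 - 256*x + 256 = (x - 4)^4

Eigenvalues and multiplicities (the geometric multiplicity of λ is n − rank(A − λI), which equals the number of Jordan blocks for λ):
  λ = 4: algebraic multiplicity = 4, geometric multiplicity = 2

Determining the block sizes for each eigenvalue:
  λ = 4: with am = 4 and gm = 2, the partition is not yet determined (e.g. several partitions of 4 into 2 parts exist). Let N = A − (4)·I. Computing rank(N^1) = 2, rank(N^2) = 1, rank(N^3) = 0; the number of blocks of size ≥ j is rank(N^{j−1}) − rank(N^j), giving [2, 1, 1]. So we have 1 block(s) of size 3, 1 block(s) of size 1 → block sizes [3, 1]

Assembling the blocks gives a Jordan form
J =
  [4, 1, 0, 0]
  [0, 4, 1, 0]
  [0, 0, 4, 0]
  [0, 0, 0, 4]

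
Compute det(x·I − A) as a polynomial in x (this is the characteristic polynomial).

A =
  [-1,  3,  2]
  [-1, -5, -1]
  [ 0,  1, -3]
x^3 + 9*x^2 + 27*x + 27

Expanding det(x·I − A) (e.g. by cofactor expansion or by noting that A is similar to its Jordan form J, which has the same characteristic polynomial as A) gives
  χ_A(x) = x^3 + 9*x^2 + 27*x + 27
which factors as (x + 3)^3. The eigenvalues (with algebraic multiplicities) are λ = -3 with multiplicity 3.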